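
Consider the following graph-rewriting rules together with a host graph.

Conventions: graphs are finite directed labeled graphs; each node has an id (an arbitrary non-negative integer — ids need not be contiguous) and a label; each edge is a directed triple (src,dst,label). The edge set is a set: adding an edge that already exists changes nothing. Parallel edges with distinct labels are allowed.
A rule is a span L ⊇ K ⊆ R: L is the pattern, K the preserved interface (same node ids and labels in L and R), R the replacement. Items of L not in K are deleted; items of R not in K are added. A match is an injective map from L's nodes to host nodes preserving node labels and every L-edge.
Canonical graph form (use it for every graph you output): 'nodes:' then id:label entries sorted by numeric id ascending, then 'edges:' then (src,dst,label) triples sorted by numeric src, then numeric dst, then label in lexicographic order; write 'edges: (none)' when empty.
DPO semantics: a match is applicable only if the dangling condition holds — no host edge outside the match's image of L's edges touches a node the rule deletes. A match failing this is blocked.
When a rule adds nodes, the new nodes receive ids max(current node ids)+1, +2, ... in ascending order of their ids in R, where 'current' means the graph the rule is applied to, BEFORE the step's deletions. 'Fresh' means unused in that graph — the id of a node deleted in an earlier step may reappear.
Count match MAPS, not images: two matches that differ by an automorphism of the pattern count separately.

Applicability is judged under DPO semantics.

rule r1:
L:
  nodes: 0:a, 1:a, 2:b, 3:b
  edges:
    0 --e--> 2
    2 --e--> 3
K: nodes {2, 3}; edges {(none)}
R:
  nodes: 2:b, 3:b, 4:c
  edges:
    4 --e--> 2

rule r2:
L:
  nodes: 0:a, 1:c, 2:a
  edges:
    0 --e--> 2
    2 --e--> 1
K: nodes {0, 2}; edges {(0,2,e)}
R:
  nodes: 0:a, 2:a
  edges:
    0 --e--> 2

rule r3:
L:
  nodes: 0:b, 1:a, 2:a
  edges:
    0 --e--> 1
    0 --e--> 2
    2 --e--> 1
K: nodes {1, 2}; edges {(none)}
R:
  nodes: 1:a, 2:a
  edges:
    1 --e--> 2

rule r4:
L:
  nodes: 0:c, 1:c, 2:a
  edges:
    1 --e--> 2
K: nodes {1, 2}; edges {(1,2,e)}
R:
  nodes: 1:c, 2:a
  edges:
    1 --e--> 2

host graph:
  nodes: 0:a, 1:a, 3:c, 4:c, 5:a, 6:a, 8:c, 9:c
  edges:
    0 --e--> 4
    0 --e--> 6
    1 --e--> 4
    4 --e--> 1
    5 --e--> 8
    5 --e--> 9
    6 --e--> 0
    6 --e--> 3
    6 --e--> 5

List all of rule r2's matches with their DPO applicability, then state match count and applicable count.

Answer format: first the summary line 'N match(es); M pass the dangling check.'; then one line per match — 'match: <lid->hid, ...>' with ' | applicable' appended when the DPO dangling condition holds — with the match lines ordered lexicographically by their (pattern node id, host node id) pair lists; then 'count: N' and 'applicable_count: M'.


4 match(es); 3 pass the dangling check.
match: 0->0, 1->3, 2->6 | applicable
match: 0->6, 1->4, 2->0
match: 0->6, 1->8, 2->5 | applicable
match: 0->6, 1->9, 2->5 | applicable
count: 4
applicable_count: 3


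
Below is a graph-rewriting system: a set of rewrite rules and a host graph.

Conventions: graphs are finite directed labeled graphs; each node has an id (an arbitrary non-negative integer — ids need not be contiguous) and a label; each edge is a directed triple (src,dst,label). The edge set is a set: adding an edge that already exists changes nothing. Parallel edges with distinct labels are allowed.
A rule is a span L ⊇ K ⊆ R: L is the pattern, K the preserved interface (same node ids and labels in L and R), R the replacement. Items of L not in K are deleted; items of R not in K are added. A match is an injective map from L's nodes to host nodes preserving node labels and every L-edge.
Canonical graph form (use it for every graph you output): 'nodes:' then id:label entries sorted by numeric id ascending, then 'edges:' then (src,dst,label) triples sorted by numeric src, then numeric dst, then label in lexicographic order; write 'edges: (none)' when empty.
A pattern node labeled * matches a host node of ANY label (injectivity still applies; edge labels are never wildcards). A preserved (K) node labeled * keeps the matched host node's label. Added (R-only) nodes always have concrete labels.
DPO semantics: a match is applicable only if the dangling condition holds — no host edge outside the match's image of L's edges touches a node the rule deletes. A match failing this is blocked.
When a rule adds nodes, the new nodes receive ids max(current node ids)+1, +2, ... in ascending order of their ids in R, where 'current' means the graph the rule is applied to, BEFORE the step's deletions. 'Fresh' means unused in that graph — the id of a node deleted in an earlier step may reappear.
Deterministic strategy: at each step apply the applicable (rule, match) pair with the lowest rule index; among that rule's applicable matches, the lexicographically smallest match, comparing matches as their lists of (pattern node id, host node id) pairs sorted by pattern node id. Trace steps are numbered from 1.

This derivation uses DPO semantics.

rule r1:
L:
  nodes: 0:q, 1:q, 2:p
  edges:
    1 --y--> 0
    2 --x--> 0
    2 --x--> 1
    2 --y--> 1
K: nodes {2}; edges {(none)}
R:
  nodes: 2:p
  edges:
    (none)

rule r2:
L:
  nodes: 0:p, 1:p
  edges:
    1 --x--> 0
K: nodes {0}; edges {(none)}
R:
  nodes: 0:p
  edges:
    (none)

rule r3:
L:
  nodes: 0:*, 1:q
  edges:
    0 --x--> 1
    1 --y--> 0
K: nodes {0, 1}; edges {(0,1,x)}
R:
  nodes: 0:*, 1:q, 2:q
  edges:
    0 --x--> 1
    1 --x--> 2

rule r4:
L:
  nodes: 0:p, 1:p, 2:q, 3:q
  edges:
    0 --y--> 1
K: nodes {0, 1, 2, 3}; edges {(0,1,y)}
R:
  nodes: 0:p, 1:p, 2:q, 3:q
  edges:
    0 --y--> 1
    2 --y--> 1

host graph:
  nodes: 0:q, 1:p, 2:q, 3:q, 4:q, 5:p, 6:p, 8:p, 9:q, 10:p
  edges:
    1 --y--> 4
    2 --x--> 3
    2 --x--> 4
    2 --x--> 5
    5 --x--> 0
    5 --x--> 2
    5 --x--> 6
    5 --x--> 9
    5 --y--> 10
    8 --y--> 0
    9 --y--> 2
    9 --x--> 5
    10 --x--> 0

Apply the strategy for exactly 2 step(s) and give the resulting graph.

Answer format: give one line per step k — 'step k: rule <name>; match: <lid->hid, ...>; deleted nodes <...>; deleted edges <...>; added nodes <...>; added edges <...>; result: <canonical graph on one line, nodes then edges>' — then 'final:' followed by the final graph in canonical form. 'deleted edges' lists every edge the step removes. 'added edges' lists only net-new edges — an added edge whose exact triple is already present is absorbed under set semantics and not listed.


step 1: rule r4; match: 0->5, 1->10, 2->0, 3->2; deleted nodes (none); deleted edges (none); added nodes (none); added edges (0,10,y); result: nodes: 0:q, 1:p, 2:q, 3:q, 4:q, 5:p, 6:p, 8:p, 9:q, 10:p edges: (0,10,y); (1,4,y); (2,3,x); (2,4,x); (2,5,x); (5,0,x); (5,2,x); (5,6,x); (5,9,x); (5,10,y); (8,0,y); (9,2,y); (9,5,x); (10,0,x)
step 2: rule r3; match: 0->10, 1->0; deleted nodes (none); deleted edges (0,10,y); added nodes 11; added edges (0,11,x); result: nodes: 0:q, 1:p, 2:q, 3:q, 4:q, 5:p, 6:p, 8:p, 9:q, 10:p, 11:q edges: (0,11,x); (1,4,y); (2,3,x); (2,4,x); (2,5,x); (5,0,x); (5,2,x); (5,6,x); (5,9,x); (5,10,y); (8,0,y); (9,2,y); (9,5,x); (10,0,x)
final:
nodes: 0:q, 1:p, 2:q, 3:q, 4:q, 5:p, 6:p, 8:p, 9:q, 10:p, 11:q
edges: (0,11,x); (1,4,y); (2,3,x); (2,4,x); (2,5,x); (5,0,x); (5,2,x); (5,6,x); (5,9,x); (5,10,y); (8,0,y); (9,2,y); (9,5,x); (10,0,x)


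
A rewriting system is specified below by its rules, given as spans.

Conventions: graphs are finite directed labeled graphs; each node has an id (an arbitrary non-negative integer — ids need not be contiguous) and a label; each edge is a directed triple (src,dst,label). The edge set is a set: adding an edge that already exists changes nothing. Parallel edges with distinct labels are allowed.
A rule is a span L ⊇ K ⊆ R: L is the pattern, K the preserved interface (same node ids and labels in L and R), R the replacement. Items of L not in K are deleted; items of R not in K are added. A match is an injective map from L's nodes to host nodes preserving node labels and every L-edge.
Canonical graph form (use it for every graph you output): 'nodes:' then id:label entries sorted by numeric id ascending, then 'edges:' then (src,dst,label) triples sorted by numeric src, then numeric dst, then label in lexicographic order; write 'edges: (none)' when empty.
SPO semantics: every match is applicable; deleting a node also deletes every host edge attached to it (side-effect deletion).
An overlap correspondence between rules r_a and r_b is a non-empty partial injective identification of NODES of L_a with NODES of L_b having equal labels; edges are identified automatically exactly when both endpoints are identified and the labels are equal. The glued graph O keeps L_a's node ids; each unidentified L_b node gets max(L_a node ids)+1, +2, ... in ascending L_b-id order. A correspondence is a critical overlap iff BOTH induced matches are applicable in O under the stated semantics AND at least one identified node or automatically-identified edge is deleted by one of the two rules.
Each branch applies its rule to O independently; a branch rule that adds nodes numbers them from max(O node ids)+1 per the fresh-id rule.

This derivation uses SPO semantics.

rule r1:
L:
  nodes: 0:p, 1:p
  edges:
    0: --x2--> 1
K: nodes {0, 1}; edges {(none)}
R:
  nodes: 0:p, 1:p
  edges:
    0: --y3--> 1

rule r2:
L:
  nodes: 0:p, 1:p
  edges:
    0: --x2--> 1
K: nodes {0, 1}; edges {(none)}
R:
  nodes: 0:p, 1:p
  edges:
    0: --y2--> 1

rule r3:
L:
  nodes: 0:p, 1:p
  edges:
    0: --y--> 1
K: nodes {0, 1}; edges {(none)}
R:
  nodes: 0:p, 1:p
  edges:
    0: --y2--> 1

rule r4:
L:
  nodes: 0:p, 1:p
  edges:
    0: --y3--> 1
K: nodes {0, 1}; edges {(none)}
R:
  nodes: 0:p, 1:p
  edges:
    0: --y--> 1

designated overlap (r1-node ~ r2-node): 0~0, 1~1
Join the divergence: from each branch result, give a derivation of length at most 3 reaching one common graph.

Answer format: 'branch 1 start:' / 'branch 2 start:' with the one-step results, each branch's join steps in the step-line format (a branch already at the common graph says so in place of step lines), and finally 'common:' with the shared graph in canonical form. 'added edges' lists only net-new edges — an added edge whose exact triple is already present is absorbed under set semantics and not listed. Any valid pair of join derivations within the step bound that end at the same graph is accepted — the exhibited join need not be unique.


branch 1 start:
nodes: 0:p, 1:p
edges: (0,1,y3)
branch 2 start:
nodes: 0:p, 1:p
edges: (0,1,y2)
branch 1 step 1: rule r4; match: 0->0, 1->1; deleted nodes (none); deleted edges (0,1,y3); added nodes (none); added edges (0,1,y); result: nodes: 0:p, 1:p edges: (0,1,y)
branch 1 step 2: rule r3; match: 0->0, 1->1; deleted nodes (none); deleted edges (0,1,y); added nodes (none); added edges (0,1,y2); result: nodes: 0:p, 1:p edges: (0,1,y2)
branch 2: already at the common graph (0 steps)
common:
nodes: 0:p, 1:p
edges: (0,1,y2)


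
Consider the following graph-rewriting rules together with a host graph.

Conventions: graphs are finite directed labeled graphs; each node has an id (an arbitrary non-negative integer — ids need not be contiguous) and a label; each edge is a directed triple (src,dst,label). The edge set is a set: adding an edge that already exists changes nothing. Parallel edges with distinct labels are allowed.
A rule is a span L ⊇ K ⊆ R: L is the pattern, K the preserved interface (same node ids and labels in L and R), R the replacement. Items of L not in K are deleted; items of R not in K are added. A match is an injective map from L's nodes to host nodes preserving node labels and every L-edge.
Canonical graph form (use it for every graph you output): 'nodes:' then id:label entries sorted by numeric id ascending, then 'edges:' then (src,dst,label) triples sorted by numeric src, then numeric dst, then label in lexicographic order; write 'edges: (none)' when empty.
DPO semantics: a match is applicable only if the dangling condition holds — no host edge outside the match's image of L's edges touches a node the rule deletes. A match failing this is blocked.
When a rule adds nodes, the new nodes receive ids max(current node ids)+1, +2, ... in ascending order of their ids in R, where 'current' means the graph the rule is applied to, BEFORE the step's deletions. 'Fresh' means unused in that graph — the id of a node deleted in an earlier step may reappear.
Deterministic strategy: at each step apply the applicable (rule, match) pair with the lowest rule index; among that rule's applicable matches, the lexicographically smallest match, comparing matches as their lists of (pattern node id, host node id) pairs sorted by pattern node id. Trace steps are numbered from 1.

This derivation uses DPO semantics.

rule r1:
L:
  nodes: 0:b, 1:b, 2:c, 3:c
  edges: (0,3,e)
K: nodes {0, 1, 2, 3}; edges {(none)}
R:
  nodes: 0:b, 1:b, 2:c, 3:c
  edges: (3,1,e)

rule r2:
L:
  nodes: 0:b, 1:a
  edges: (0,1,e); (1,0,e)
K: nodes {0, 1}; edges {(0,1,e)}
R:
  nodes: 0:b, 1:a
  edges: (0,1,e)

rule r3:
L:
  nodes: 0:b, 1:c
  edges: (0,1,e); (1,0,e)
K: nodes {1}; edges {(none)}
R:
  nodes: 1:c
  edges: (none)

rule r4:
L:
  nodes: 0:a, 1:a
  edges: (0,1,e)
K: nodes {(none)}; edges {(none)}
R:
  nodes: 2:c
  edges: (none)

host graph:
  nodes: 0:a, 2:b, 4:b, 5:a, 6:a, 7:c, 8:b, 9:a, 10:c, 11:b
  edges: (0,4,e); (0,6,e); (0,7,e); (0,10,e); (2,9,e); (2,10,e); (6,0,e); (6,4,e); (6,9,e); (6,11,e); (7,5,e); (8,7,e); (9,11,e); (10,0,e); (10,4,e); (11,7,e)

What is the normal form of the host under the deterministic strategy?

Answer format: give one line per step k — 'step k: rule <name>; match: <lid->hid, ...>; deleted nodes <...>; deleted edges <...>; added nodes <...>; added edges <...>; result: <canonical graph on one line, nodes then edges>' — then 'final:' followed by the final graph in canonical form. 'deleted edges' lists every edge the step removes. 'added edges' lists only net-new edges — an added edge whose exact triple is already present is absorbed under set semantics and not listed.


step 1: rule r1; match: 0->2, 1->4, 2->7, 3->10; deleted nodes (none); deleted edges (2,10,e); added nodes (none); added edges (none); result: nodes: 0:a, 2:b, 4:b, 5:a, 6:a, 7:c, 8:b, 9:a, 10:c, 11:b edges: (0,4,e); (0,6,e); (0,7,e); (0,10,e); (2,9,e); (6,0,e); (6,4,e); (6,9,e); (6,11,e); (7,5,e); (8,7,e); (9,11,e); (10,0,e); (10,4,e); (11,7,e)
step 2: rule r1; match: 0->8, 1->2, 2->10, 3->7; deleted nodes (none); deleted edges (8,7,e); added nodes (none); added edges (7,2,e); result: nodes: 0:a, 2:b, 4:b, 5:a, 6:a, 7:c, 8:b, 9:a, 10:c, 11:b edges: (0,4,e); (0,6,e); (0,7,e); (0,10,e); (2,9,e); (6,0,e); (6,4,e); (6,9,e); (6,11,e); (7,2,e); (7,5,e); (9,11,e); (10,0,e); (10,4,e); (11,7,e)
step 3: rule r1; match: 0->11, 1->2, 2->10, 3->7; deleted nodes (none); deleted edges (11,7,e); added nodes (none); added edges (none); result: nodes: 0:a, 2:b, 4:b, 5:a, 6:a, 7:c, 8:b, 9:a, 10:c, 11:b edges: (0,4,e); (0,6,e); (0,7,e); (0,10,e); (2,9,e); (6,0,e); (6,4,e); (6,9,e); (6,11,e); (7,2,e); (7,5,e); (9,11,e); (10,0,e); (10,4,e)
final:
nodes: 0:a, 2:b, 4:b, 5:a, 6:a, 7:c, 8:b, 9:a, 10:c, 11:b
edges: (0,4,e); (0,6,e); (0,7,e); (0,10,e); (2,9,e); (6,0,e); (6,4,e); (6,9,e); (6,11,e); (7,2,e); (7,5,e); (9,11,e); (10,0,e); (10,4,e)


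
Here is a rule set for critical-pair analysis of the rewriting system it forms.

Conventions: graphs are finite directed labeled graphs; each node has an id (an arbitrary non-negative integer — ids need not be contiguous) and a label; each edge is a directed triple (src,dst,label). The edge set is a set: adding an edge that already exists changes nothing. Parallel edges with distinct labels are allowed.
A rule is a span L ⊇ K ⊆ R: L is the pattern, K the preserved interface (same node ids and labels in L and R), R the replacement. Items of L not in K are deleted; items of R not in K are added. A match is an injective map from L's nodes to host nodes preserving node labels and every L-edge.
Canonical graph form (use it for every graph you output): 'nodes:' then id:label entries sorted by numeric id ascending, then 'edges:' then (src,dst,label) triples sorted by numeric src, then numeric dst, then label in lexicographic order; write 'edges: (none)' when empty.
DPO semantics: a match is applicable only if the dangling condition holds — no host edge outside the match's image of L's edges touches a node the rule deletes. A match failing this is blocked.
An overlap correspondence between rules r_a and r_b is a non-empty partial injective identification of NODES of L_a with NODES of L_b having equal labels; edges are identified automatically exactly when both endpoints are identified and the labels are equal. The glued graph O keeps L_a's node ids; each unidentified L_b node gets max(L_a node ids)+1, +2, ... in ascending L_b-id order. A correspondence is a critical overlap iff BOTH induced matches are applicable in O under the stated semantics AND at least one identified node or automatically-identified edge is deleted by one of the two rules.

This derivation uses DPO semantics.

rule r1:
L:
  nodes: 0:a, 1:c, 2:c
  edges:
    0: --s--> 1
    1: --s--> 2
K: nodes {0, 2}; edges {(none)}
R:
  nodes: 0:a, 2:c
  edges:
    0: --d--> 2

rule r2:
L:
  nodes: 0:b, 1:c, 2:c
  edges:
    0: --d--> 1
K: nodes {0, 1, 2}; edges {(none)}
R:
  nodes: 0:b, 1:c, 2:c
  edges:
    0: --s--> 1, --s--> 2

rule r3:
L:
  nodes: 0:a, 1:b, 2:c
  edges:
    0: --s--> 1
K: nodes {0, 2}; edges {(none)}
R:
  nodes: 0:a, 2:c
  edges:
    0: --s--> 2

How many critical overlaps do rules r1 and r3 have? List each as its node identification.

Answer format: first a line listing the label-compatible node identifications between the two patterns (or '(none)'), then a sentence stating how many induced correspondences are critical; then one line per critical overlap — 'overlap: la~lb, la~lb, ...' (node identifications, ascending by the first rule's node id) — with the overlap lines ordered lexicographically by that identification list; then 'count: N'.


label-compatible node identifications between L(r1) and L(r3): 0~0, 1~2, 2~2
2 of the induced correspondences are critical overlaps of r1 and r3.
overlap: 0~0, 1~2
overlap: 1~2
count: 2


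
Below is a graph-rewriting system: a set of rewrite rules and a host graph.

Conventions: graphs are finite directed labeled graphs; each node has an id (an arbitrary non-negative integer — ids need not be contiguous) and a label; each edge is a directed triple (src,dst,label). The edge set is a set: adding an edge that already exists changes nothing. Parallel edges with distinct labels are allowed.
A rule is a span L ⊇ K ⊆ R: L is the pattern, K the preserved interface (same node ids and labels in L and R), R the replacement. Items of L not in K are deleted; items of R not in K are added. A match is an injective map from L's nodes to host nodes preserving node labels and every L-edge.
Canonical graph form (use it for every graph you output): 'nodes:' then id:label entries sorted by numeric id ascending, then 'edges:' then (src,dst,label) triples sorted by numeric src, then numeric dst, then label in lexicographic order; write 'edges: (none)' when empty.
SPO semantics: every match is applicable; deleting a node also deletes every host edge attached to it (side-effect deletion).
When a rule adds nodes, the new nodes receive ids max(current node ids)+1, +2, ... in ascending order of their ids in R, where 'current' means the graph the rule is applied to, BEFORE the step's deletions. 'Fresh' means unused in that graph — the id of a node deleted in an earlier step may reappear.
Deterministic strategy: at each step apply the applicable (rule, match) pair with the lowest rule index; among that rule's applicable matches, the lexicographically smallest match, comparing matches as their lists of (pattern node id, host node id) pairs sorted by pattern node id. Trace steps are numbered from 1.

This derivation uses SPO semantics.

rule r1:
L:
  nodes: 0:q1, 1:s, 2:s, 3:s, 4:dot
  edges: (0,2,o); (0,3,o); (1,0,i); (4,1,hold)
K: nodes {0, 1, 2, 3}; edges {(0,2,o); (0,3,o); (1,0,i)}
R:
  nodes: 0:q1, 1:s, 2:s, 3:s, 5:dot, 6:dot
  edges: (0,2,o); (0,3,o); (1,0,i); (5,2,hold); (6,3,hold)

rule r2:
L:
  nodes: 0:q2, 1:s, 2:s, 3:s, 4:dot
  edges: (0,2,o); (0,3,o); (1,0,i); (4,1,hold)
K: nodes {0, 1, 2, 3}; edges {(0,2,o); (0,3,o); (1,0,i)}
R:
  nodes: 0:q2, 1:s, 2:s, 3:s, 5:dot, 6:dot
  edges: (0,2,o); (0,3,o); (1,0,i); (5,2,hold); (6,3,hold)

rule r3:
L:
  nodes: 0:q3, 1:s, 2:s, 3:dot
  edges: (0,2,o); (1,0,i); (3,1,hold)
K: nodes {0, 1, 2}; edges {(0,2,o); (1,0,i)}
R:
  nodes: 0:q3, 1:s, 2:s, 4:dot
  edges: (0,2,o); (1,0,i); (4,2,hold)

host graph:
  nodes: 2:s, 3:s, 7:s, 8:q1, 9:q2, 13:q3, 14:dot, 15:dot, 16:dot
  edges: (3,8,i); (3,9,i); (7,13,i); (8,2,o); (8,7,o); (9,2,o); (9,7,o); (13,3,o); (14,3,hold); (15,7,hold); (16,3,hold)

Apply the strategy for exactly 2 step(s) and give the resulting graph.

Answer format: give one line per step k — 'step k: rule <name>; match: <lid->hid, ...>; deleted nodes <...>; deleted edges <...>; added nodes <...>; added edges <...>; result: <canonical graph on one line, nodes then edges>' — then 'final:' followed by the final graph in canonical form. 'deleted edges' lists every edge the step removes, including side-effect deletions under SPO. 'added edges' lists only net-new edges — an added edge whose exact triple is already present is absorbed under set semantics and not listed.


step 1: rule r1; match: 0->8, 1->3, 2->2, 3->7, 4->14; deleted nodes 14; deleted edges (14,3,hold); added nodes 17, 18; added edges (17,2,hold); (18,7,hold); result: nodes: 2:s, 3:s, 7:s, 8:q1, 9:q2, 13:q3, 15:dot, 16:dot, 17:dot, 18:dot edges: (3,8,i); (3,9,i); (7,13,i); (8,2,o); (8,7,o); (9,2,o); (9,7,o); (13,3,o); (15,7,hold); (16,3,hold); (17,2,hold); (18,7,hold)
step 2: rule r1; match: 0->8, 1->3, 2->2, 3->7, 4->16; deleted nodes 16; deleted edges (16,3,hold); added nodes 19, 20; added edges (19,2,hold); (20,7,hold); result: nodes: 2:s, 3:s, 7:s, 8:q1, 9:q2, 13:q3, 15:dot, 17:dot, 18:dot, 19:dot, 20:dot edges: (3,8,i); (3,9,i); (7,13,i); (8,2,o); (8,7,o); (9,2,o); (9,7,o); (13,3,o); (15,7,hold); (17,2,hold); (18,7,hold); (19,2,hold); (20,7,hold)
final:
nodes: 2:s, 3:s, 7:s, 8:q1, 9:q2, 13:q3, 15:dot, 17:dot, 18:dot, 19:dot, 20:dot
edges: (3,8,i); (3,9,i); (7,13,i); (8,2,o); (8,7,o); (9,2,o); (9,7,o); (13,3,o); (15,7,hold); (17,2,hold); (18,7,hold); (19,2,hold); (20,7,hold)


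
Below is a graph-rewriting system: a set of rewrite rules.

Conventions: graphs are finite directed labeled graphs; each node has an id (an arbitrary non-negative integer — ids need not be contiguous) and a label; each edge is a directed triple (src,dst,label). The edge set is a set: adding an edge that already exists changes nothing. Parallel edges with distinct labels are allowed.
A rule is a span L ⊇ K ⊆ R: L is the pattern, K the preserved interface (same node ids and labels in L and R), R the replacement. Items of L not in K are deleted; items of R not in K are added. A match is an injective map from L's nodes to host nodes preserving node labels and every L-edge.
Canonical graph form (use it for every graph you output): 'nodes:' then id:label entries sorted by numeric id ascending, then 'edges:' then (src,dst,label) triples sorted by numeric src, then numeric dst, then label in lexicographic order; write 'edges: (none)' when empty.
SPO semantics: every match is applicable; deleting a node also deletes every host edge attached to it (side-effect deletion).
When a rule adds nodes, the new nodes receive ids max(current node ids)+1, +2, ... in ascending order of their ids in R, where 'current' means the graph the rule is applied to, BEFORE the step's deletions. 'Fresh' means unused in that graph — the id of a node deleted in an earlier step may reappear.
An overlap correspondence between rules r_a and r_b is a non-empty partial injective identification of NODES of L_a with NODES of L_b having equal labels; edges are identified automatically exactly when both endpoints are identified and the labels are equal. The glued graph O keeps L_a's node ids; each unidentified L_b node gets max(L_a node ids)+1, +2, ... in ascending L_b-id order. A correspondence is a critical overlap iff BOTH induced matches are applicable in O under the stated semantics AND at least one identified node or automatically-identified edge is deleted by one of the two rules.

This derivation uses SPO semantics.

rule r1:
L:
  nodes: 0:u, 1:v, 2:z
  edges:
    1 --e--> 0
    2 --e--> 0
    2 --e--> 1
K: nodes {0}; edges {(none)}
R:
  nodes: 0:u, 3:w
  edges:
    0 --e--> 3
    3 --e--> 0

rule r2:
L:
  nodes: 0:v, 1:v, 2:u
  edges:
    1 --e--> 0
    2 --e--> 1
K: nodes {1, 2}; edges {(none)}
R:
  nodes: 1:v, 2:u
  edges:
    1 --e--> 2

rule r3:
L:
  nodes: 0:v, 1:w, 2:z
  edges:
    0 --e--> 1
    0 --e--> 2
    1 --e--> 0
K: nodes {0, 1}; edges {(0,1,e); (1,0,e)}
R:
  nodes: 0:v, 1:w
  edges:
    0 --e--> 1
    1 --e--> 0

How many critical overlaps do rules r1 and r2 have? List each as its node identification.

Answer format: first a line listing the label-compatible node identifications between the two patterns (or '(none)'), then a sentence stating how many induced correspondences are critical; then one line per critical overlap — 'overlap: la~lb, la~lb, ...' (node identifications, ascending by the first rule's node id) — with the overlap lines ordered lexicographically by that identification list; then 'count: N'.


label-compatible node identifications between L(r1) and L(r2): 0~2, 1~0, 1~1
4 of the induced correspondences are critical overlaps of r1 and r2.
overlap: 0~2, 1~0
overlap: 0~2, 1~1
overlap: 1~0
overlap: 1~1
count: 4


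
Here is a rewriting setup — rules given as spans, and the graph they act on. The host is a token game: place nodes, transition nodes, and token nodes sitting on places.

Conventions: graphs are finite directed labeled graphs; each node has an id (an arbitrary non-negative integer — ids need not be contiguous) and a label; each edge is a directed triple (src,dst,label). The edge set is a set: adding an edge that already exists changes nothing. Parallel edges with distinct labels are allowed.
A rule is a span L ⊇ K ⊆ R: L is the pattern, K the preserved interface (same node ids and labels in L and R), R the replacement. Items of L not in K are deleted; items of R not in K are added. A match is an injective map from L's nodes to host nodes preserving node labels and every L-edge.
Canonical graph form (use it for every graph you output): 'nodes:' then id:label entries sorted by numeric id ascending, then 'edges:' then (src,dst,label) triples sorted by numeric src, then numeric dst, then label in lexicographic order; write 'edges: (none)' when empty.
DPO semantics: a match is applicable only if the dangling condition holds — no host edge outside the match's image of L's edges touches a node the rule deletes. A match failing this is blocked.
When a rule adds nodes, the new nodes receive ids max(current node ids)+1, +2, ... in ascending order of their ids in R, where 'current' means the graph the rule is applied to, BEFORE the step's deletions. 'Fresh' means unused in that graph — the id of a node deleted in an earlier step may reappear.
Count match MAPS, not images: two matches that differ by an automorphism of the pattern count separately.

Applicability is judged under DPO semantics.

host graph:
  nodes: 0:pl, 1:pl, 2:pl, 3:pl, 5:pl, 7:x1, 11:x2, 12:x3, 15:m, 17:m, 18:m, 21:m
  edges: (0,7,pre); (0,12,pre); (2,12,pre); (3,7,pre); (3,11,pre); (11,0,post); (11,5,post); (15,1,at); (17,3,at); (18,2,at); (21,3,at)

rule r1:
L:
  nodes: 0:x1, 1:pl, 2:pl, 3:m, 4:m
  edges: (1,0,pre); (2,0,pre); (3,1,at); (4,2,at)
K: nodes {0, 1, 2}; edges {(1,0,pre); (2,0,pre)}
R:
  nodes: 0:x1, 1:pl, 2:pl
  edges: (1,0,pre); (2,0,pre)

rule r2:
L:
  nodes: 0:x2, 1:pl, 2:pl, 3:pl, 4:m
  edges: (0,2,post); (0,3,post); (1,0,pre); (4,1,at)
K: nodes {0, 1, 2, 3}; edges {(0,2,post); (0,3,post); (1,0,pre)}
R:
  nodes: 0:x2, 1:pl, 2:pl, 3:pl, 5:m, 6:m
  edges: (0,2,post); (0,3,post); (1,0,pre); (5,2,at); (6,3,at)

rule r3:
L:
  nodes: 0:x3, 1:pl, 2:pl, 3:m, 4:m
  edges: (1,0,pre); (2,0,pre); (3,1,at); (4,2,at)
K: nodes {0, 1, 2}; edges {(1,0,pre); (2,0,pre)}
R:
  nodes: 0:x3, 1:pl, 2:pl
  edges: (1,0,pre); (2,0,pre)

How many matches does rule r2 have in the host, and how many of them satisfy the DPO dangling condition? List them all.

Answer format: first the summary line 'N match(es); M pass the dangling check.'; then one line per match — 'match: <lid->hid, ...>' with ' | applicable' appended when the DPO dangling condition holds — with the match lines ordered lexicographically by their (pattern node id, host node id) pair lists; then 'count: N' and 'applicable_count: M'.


4 match(es); 4 pass the dangling check.
match: 0->11, 1->3, 2->0, 3->5, 4->17 | applicable
match: 0->11, 1->3, 2->0, 3->5, 4->21 | applicable
match: 0->11, 1->3, 2->5, 3->0, 4->17 | applicable
match: 0->11, 1->3, 2->5, 3->0, 4->21 | applicable
count: 4
applicable_count: 4


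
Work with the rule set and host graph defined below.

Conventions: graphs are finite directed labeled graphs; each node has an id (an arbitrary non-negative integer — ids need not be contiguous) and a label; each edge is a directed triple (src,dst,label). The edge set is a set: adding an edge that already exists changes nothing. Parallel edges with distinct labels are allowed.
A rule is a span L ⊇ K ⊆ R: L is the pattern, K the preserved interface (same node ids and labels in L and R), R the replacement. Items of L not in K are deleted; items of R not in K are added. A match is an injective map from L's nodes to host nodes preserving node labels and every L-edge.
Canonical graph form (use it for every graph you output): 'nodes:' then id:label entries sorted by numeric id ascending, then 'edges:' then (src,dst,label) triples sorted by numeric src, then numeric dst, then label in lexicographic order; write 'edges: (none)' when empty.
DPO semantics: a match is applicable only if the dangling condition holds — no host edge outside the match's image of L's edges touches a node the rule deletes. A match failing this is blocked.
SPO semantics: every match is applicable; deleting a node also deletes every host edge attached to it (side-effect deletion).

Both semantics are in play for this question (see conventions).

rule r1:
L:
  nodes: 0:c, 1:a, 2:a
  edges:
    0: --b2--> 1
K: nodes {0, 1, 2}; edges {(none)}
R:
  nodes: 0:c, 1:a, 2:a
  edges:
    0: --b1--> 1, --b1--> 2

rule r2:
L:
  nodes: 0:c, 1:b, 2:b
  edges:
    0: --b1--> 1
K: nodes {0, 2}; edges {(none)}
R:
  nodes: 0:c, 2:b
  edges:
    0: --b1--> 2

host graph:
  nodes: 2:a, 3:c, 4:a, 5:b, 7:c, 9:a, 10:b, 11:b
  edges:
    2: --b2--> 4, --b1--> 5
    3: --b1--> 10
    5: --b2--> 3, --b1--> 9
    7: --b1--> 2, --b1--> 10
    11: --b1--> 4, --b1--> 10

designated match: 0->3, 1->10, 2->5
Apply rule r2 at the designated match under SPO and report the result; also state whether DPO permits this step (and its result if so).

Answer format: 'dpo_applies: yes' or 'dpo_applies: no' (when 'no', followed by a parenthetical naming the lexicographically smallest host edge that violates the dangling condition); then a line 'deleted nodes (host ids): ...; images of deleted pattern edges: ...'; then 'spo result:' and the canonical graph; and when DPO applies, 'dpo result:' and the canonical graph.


dpo_applies: no
(the rule deletes node 10, which keeps host edge (7,10,b1) outside the match image — the dangling condition fails, DPO blocks; SPO proceeds and side-deletes such edges)
deleted nodes (host ids): 10; images of deleted pattern edges: (3,10,b1)
spo result:
nodes: 2:a, 3:c, 4:a, 5:b, 7:c, 9:a, 11:b
edges: (2,4,b2); (2,5,b1); (3,5,b1); (5,3,b2); (5,9,b1); (7,2,b1); (11,4,b1)


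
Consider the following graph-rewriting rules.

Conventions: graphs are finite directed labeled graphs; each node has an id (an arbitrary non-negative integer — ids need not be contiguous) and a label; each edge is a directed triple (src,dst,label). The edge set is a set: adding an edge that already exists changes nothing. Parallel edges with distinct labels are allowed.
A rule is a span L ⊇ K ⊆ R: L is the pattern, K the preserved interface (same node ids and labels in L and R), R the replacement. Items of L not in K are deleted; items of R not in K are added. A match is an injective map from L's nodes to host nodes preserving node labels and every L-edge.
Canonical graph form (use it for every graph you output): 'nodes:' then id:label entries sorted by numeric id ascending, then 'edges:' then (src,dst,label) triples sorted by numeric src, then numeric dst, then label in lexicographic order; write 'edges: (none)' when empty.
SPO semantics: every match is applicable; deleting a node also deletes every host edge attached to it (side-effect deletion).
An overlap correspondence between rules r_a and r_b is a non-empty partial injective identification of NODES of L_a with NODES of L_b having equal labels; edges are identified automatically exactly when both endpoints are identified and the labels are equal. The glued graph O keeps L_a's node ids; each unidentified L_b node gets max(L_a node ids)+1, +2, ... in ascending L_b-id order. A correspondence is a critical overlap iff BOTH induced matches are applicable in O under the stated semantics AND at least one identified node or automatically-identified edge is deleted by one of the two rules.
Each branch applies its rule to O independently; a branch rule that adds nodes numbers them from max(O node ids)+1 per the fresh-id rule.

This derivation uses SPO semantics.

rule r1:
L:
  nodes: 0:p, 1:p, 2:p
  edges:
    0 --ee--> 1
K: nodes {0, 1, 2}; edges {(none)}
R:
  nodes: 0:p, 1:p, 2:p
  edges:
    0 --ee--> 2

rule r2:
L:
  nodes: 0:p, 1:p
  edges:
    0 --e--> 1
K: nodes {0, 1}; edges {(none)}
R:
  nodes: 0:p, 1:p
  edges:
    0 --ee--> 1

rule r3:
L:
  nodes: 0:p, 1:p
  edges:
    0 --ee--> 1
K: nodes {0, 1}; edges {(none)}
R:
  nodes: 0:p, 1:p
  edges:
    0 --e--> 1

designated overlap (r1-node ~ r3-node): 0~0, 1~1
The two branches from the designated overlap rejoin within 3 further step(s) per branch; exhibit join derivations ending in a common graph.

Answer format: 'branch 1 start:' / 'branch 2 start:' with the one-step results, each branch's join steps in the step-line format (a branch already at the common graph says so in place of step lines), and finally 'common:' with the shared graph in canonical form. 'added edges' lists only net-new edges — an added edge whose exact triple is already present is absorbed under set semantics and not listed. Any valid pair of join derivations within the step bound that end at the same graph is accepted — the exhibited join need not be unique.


branch 1 start:
nodes: 0:p, 1:p, 2:p
edges: (0,2,ee)
branch 2 start:
nodes: 0:p, 1:p, 2:p
edges: (0,1,e)
branch 1 step 1: rule r1; match: 0->0, 1->2, 2->1; deleted nodes (none); deleted edges (0,2,ee); added nodes (none); added edges (0,1,ee); result: nodes: 0:p, 1:p, 2:p edges: (0,1,ee)
branch 2 step 1: rule r2; match: 0->0, 1->1; deleted nodes (none); deleted edges (0,1,e); added nodes (none); added edges (0,1,ee); result: nodes: 0:p, 1:p, 2:p edges: (0,1,ee)
common:
nodes: 0:p, 1:p, 2:p
edges: (0,1,ee)


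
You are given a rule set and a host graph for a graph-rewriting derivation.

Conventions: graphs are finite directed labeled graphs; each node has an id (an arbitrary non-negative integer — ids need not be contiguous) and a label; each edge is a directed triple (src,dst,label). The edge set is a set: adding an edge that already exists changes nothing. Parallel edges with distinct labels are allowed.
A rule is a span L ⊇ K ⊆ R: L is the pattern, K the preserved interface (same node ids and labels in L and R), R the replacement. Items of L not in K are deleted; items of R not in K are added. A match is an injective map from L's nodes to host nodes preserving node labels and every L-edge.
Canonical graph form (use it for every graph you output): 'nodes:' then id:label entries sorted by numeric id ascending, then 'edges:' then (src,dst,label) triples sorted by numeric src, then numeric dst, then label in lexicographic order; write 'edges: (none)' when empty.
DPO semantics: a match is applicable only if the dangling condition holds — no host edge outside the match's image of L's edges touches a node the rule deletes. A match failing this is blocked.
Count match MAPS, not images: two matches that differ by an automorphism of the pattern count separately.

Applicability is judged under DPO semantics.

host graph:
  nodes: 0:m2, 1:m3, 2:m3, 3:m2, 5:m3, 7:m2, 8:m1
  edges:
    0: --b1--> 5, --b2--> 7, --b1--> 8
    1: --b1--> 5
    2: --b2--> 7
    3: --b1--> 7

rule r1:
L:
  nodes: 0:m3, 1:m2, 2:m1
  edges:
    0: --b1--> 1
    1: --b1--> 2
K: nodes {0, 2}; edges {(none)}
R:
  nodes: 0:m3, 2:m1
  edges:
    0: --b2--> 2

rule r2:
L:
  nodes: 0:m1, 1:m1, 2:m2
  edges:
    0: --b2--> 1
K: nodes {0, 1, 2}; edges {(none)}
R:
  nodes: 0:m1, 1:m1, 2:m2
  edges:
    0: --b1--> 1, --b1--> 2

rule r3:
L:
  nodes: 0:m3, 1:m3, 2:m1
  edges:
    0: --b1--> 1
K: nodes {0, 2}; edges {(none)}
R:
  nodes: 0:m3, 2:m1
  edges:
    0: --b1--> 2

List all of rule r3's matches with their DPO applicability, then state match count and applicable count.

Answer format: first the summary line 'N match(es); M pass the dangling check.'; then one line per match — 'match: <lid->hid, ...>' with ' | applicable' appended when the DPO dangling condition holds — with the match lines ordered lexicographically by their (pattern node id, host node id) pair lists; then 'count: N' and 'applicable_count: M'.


1 match(es); 0 pass the dangling check.
match: 0->1, 1->5, 2->8
count: 1
applicable_count: 0


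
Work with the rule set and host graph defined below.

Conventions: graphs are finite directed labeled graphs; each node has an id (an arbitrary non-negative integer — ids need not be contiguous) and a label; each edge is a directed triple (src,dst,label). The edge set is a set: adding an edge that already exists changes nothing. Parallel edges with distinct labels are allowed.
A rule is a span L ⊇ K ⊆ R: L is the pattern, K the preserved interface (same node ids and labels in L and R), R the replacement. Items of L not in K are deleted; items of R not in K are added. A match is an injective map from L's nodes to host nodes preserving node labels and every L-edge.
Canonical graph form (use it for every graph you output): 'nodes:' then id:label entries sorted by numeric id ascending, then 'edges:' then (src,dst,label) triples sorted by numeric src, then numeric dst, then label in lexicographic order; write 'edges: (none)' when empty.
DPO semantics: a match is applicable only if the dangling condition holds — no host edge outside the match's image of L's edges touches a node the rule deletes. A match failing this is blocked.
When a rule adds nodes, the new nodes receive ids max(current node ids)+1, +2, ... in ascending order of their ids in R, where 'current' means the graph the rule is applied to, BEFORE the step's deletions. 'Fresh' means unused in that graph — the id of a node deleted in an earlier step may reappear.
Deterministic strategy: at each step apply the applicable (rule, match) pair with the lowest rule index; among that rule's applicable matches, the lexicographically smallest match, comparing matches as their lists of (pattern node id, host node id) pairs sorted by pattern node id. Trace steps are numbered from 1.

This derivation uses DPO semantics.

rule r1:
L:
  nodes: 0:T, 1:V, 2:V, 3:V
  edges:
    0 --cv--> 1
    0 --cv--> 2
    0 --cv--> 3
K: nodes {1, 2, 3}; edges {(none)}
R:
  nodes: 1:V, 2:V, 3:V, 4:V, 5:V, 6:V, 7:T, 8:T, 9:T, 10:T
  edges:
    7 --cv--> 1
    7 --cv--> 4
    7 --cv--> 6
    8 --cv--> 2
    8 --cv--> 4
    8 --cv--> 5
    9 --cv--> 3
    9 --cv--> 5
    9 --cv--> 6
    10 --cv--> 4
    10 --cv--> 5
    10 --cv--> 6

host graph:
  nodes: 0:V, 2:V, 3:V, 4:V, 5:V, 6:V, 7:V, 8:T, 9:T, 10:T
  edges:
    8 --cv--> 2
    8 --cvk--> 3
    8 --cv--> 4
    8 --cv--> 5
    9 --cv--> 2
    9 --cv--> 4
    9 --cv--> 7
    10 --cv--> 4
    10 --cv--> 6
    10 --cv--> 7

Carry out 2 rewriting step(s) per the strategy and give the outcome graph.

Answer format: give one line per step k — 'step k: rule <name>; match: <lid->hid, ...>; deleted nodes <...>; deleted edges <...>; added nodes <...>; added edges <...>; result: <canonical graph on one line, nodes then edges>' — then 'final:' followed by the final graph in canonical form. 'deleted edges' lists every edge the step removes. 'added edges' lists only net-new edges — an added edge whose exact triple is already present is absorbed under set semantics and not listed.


step 1: rule r1; match: 0->9, 1->2, 2->4, 3->7; deleted nodes 9; deleted edges (9,2,cv); (9,4,cv); (9,7,cv); added nodes 11, 12, 13, 14, 15, 16, 17; added edges (14,2,cv); (14,11,cv); (14,13,cv); (15,4,cv); (15,11,cv); (15,12,cv); (16,7,cv); (16,12,cv); (16,13,cv); (17,11,cv); (17,12,cv); (17,13,cv); result: nodes: 0:V, 2:V, 3:V, 4:V, 5:V, 6:V, 7:V, 8:T, 10:T, 11:V, 12:V, 13:V, 14:T, 15:T, 16:T, 17:T edges: (8,2,cv); (8,3,cvk); (8,4,cv); (8,5,cv); (10,4,cv); (10,6,cv); (10,7,cv); (14,2,cv); (14,11,cv); (14,13,cv); (15,4,cv); (15,11,cv); (15,12,cv); (16,7,cv); (16,12,cv); (16,13,cv); (17,11,cv); (17,12,cv); (17,13,cv)
step 2: rule r1; match: 0->10, 1->4, 2->6, 3->7; deleted nodes 10; deleted edges (10,4,cv); (10,6,cv); (10,7,cv); added nodes 18, 19, 20, 21, 22, 23, 24; added edges (21,4,cv); (21,18,cv); (21,20,cv); (22,6,cv); (22,18,cv); (22,19,cv); (23,7,cv); (23,19,cv); (23,20,cv); (24,18,cv); (24,19,cv); (24,20,cv); result: nodes: 0:V, 2:V, 3:V, 4:V, 5:V, 6:V, 7:V, 8:T, 11:V, 12:V, 13:V, 14:T, 15:T, 16:T, 17:T, 18:V, 19:V, 20:V, 21:T, 22:T, 23:T, 24:T edges: (8,2,cv); (8,3,cvk); (8,4,cv); (8,5,cv); (14,2,cv); (14,11,cv); (14,13,cv); (15,4,cv); (15,11,cv); (15,12,cv); (16,7,cv); (16,12,cv); (16,13,cv); (17,11,cv); (17,12,cv); (17,13,cv); (21,4,cv); (21,18,cv); (21,20,cv); (22,6,cv); (22,18,cv); (22,19,cv); (23,7,cv); (23,19,cv); (23,20,cv); (24,18,cv); (24,19,cv); (24,20,cv)
final:
nodes: 0:V, 2:V, 3:V, 4:V, 5:V, 6:V, 7:V, 8:T, 11:V, 12:V, 13:V, 14:T, 15:T, 16:T, 17:T, 18:V, 19:V, 20:V, 21:T, 22:T, 23:T, 24:T
edges: (8,2,cv); (8,3,cvk); (8,4,cv); (8,5,cv); (14,2,cv); (14,11,cv); (14,13,cv); (15,4,cv); (15,11,cv); (15,12,cv); (16,7,cv); (16,12,cv); (16,13,cv); (17,11,cv); (17,12,cv); (17,13,cv); (21,4,cv); (21,18,cv); (21,20,cv); (22,6,cv); (22,18,cv); (22,19,cv); (23,7,cv); (23,19,cv); (23,20,cv); (24,18,cv); (24,19,cv); (24,20,cv)
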